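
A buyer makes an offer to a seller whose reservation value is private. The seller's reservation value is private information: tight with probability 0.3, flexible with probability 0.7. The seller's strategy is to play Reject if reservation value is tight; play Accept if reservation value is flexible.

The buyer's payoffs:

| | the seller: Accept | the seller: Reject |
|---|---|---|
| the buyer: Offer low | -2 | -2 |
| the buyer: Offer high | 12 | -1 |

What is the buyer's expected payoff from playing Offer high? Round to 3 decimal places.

8.100

E[Offer high] = 0.3·(-1) + 0.7·12 = (-0.3) + 8.4 = 8.1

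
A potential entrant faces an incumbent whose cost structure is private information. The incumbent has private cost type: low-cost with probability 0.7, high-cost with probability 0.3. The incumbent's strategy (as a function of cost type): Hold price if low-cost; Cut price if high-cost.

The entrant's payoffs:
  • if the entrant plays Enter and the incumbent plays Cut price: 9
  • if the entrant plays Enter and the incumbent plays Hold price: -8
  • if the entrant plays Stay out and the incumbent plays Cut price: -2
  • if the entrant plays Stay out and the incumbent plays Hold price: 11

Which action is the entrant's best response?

E[Enter] = 0.7·(-8) + 0.3·(9) = -2.9
E[Stay out] = 0.7·(11) + 0.3·(-2) = 7.1
Best response: Stay out (7.1 is the largest).

Stay out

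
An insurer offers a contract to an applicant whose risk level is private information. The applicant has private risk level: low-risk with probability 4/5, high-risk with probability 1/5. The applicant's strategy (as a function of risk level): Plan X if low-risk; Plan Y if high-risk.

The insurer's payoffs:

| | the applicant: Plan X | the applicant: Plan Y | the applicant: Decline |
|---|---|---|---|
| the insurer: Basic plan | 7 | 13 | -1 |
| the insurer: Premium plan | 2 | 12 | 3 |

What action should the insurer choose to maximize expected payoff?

Basic plan

Compute the insurer's expected payoff for each action, taking the expectation over the applicant's type.
E[Basic plan] = 4/5·(7) + 1/5·(13) = 41/5
E[Premium plan] = 4/5·(2) + 1/5·(12) = 4
Best response: Basic plan (41/5 is the largest).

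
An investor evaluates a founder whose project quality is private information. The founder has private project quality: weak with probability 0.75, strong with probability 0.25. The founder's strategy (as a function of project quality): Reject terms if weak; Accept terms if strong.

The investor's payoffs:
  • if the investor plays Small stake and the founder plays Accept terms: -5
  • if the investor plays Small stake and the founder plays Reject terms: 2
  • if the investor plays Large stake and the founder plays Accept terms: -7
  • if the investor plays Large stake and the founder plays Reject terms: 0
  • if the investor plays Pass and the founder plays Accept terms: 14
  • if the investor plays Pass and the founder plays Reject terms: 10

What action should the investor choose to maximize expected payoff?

Pass

E[Small stake] = 0.75·(2) + 0.25·(-5) = 0.25
E[Large stake] = 0.75·(0) + 0.25·(-7) = -1.75
E[Pass] = 0.75·(10) + 0.25·(14) = 11
Best response: Pass (11 is the largest).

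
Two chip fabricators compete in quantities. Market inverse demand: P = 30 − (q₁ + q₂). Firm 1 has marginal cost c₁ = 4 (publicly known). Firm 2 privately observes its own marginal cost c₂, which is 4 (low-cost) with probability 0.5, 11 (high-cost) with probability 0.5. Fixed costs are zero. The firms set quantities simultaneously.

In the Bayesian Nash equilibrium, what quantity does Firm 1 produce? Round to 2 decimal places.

Type-c best response for Firm 2: q₂(c) = (30 − c)/2 − q₁/2.
Firm 1 maximizes expected profit; its first-order condition is 30 − 2q₁ − E[q₂] − 4 = 0.
Substituting E[q₂] and solving: E[c₂] = 7.5, so q₁ = (30 − 2·4 + 7.5)/3 = 9.83333.

9.83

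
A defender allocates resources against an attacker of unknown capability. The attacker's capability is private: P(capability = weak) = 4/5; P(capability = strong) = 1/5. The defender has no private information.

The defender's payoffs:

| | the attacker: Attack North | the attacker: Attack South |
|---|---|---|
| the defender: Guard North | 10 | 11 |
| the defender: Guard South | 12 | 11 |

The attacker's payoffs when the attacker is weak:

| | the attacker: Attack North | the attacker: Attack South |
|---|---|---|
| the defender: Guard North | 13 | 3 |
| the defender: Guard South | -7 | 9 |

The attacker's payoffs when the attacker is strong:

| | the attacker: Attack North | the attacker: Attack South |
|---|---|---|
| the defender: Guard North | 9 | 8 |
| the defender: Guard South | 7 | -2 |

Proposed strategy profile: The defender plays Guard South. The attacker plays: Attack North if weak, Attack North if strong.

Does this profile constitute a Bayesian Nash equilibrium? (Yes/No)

No

A profile is a BNE iff every type of every player is best-responding given beliefs about the other side.
The defender plays Guard South: E[Guard South] = 4/5·(12) + 1/5·(12) = 12; E[Guard North] = 10. Best-responding. ✓
The attacker (capability weak), facing Guard South: Attack North gives -7, Attack South gives 9. Proposed Attack North is not best — profitable deviation exists. ✗
The attacker (capability strong), facing Guard South: Attack North gives 7, Attack South gives -2. Proposed Attack North is best. ✓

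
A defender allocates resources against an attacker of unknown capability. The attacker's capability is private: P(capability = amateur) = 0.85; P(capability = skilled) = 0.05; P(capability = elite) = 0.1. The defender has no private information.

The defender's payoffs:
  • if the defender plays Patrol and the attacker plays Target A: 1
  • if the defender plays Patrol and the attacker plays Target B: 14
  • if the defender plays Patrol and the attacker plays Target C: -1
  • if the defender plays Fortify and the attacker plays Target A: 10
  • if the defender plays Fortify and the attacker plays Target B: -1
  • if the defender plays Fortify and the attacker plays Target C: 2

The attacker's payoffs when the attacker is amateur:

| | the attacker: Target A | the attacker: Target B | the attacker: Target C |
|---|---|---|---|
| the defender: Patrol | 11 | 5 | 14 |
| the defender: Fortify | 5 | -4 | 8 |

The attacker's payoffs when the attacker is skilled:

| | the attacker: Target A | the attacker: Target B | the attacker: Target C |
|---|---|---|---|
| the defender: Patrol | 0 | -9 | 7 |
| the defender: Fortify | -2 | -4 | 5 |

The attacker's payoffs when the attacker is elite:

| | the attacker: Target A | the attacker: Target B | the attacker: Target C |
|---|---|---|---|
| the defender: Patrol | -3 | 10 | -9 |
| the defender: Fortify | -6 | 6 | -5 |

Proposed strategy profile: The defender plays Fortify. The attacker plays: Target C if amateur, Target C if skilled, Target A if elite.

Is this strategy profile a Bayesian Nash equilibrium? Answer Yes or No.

No

A profile is a BNE iff every type of every player is best-responding given beliefs about the other side.
The defender plays Fortify: E[Fortify] = 0.85·(2) + 0.05·(2) + 0.1·(10) = 2.8; E[Patrol] = -0.8. Best-responding. ✓
The attacker (capability amateur), facing Fortify: Target A gives 5, Target B gives -4, Target C gives 8. Proposed Target C is best. ✓
The attacker (capability skilled), facing Fortify: Target A gives -2, Target B gives -4, Target C gives 5. Proposed Target C is best. ✓
The attacker (capability elite), facing Fortify: Target A gives -6, Target B gives 6, Target C gives -5. Proposed Target A is not best — profitable deviation exists. ✗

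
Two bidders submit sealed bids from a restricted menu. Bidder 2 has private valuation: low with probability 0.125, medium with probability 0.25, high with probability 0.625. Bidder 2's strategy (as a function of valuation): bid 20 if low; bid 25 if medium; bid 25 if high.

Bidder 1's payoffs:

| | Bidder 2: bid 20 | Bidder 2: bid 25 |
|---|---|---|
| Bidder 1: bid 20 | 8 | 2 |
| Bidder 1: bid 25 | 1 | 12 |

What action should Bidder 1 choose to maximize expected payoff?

E[bid 20] = 0.125·(8) + 0.25·(2) + 0.625·(2) = 2.75
E[bid 25] = 0.125·(1) + 0.25·(12) + 0.625·(12) = 10.625
Best response: bid 25 (10.625 is the largest).

bid 25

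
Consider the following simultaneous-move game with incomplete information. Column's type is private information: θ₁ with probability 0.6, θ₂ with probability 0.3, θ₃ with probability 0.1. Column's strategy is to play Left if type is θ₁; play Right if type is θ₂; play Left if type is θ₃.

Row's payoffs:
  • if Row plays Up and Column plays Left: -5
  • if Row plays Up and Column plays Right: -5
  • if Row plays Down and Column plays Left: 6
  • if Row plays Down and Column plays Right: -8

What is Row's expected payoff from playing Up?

-5

Take the expectation over Column's type, weighting each type's action by its prior probability.
E[Up] = 0.6·(-5) + 0.3·(-5) + 0.1·(-5) = (-3) + (-1.5) + (-0.5) = -5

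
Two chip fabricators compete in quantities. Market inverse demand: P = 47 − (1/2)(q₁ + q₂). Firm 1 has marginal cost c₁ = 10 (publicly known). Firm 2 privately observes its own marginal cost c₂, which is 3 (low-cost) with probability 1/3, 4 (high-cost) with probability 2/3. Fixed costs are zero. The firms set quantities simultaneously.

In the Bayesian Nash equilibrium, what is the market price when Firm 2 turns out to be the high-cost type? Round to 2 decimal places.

Firm 2 with cost c maximizes (47 − (1/2)(q₁+q₂) − c)·q₂, giving q₂(c) = (47 − c − (1/2)q₁).
E[c₂] = 1/3·3 + 2/3·4 = 3.66667
Firm 1's FOC against E[q₂] yields q₁ = (47 − 2·10 + E[c₂])/(3/2) = (47 − 20 + 3.66667)/(3/2) = 20.4444.
q₂(high-cost) = 32.7778, so P = 47 − (1/2)·(20.4444 + 32.7778) = 20.3889.

20.39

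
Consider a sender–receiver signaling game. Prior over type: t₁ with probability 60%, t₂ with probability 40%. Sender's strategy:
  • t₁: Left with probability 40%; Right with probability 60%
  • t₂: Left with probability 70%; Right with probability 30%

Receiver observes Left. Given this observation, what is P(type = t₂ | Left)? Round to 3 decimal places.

Apply Bayes' rule using the sender's strategy as the likelihood.
P(Left) = 0.6·0.4 + 0.4·0.7 = 0.52
P(t₂ | Left) = (0.4·0.7) / 0.52 = 0.28 / 0.52 = 0.538462

0.538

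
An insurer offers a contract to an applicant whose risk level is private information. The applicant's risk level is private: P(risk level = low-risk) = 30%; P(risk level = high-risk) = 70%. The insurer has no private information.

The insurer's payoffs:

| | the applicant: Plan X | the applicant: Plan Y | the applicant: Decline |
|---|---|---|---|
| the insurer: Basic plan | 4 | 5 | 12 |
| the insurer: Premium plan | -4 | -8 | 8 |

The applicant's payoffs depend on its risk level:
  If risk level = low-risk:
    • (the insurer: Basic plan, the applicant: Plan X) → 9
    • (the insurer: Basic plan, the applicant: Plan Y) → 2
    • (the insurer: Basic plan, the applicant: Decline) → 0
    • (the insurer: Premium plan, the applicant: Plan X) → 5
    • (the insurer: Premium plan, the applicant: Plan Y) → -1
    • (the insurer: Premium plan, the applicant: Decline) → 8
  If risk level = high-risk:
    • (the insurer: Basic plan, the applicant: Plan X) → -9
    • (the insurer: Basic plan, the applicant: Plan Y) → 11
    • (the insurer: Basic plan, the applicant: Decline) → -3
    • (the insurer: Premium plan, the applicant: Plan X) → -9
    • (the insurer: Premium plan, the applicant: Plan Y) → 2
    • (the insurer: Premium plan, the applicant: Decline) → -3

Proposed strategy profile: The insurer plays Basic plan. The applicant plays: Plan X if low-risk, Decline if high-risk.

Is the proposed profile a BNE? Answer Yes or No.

The insurer plays Basic plan: E[Basic plan] = 0.3·(4) + 0.7·(12) = 9.6; E[Premium plan] = 4.4. Best-responding. ✓
The applicant (risk level low-risk), facing Basic plan: Plan X gives 9, Plan Y gives 2, Decline gives 0. Proposed Plan X is best. ✓
The applicant (risk level high-risk), facing Basic plan: Plan X gives -9, Plan Y gives 11, Decline gives -3. Proposed Decline is not best — profitable deviation exists. ✗

No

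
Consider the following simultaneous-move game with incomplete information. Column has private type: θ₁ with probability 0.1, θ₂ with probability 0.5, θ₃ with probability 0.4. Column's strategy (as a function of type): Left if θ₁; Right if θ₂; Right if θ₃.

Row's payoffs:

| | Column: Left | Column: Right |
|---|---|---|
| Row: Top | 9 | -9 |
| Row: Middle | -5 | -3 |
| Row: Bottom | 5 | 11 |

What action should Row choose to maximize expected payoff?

Bottom

Compute Row's expected payoff for each action, taking the expectation over Column's type.
E[Top] = 0.1·(9) + 0.5·(-9) + 0.4·(-9) = -7.2
E[Middle] = 0.1·(-5) + 0.5·(-3) + 0.4·(-3) = -3.2
E[Bottom] = 0.1·(5) + 0.5·(11) + 0.4·(11) = 10.4
Best response: Bottom (10.4 is the largest).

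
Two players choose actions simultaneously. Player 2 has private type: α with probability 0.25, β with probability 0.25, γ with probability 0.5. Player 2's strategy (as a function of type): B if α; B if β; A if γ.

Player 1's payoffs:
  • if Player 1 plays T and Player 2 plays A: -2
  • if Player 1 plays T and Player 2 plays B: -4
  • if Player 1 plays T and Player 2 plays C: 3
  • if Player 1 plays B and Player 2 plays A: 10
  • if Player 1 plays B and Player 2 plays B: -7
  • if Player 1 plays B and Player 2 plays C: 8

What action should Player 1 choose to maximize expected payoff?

B

E[T] = 0.25·(-4) + 0.25·(-4) + 0.5·(-2) = -3
E[B] = 0.25·(-7) + 0.25·(-7) + 0.5·(10) = 1.5
Best response: B (1.5 is the largest).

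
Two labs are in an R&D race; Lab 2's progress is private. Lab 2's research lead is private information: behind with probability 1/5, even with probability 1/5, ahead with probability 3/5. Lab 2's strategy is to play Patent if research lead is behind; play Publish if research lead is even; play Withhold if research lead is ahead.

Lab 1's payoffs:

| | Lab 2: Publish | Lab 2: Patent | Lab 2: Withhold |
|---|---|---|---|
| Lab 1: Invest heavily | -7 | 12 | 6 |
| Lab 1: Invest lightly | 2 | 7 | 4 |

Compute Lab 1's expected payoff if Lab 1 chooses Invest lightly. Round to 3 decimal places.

E[Invest lightly] = 1/5·7 + 1/5·2 + 3/5·4 = 7/5 + 2/5 + 12/5 = 21/5

4.200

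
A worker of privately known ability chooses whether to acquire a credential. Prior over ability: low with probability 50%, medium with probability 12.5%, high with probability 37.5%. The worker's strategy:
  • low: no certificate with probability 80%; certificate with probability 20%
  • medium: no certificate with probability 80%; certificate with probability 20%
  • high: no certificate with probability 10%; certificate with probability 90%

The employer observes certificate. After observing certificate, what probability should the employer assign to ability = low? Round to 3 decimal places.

P(certificate) = 0.5·0.2 + 0.125·0.2 + 0.375·0.9 = 0.4625
P(low | certificate) = (0.5·0.2) / 0.4625 = 0.1 / 0.4625 = 0.216216

0.216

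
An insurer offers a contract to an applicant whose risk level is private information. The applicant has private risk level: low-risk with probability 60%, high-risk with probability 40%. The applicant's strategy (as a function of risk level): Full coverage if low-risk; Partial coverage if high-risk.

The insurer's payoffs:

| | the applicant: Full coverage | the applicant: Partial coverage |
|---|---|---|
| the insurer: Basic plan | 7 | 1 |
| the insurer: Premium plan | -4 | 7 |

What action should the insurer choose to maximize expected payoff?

E[Basic plan] = 0.6·(7) + 0.4·(1) = 4.6
E[Premium plan] = 0.6·(-4) + 0.4·(7) = 0.4
Best response: Basic plan (4.6 is the largest).

Basic plan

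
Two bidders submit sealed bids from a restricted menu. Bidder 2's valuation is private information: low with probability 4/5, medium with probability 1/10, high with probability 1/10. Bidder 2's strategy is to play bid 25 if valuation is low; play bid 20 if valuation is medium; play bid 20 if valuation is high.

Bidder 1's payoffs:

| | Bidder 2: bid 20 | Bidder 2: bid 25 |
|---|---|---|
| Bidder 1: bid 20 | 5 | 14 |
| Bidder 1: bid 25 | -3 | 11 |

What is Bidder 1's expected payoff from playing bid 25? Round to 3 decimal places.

8.200

Take the expectation over Bidder 2's valuation, weighting each type's action by its prior probability.
E[bid 25] = 4/5·11 + 1/10·(-3) + 1/10·(-3) = 44/5 + (-3/10) + (-3/10) = 41/5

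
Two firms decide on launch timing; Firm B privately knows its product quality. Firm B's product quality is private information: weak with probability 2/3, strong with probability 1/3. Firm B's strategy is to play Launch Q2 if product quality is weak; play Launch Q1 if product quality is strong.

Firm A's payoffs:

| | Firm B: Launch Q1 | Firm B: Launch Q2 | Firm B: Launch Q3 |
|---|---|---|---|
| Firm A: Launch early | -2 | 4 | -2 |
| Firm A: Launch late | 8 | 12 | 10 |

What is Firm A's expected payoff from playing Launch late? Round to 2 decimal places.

10.67

E[Launch late] = 2/3·12 + 1/3·8 = 8 + 8/3 = 32/3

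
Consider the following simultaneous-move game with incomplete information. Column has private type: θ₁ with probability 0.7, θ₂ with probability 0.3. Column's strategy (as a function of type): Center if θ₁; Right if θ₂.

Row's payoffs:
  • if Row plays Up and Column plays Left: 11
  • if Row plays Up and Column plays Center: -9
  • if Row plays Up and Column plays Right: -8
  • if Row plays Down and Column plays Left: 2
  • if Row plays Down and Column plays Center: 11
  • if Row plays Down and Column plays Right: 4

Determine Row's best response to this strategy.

Compute Row's expected payoff for each action, taking the expectation over Column's type.
E[Up] = 0.7·(-9) + 0.3·(-8) = -8.7
E[Down] = 0.7·(11) + 0.3·(4) = 8.9
Best response: Down (8.9 is the largest).

Down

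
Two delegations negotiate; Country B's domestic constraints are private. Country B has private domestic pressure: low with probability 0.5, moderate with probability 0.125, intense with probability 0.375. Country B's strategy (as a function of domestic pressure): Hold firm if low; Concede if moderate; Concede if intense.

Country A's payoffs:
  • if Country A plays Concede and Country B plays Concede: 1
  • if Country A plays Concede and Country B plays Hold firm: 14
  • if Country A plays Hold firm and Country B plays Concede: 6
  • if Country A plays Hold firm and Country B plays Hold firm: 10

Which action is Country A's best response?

E[Concede] = 0.5·(14) + 0.125·(1) + 0.375·(1) = 7.5
E[Hold firm] = 0.5·(10) + 0.125·(6) + 0.375·(6) = 8
Best response: Hold firm (8 is the largest).

Hold firm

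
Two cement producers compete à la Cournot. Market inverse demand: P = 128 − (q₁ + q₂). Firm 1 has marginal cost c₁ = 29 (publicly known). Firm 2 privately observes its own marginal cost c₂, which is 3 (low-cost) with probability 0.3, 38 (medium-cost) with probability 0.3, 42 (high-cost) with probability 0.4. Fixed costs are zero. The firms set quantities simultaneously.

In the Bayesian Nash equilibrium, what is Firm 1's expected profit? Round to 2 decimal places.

Type-c best response for Firm 2: q₂(c) = (128 − c)/2 − q₁/2.
Firm 1 maximizes expected profit; its first-order condition is 128 − 2q₁ − E[q₂] − 29 = 0.
Substituting E[q₂] and solving: E[c₂] = 29.1, so q₁ = (128 − 2·29 + 29.1)/3 = 33.0333.
E[P] = 128 − (q₁ + E[q₂]) = 62.0333; Firm 1's expected profit = (E[P] − 29)·q₁ = (62.0333 − 29)·33.0333 = 1091.2.

1091.20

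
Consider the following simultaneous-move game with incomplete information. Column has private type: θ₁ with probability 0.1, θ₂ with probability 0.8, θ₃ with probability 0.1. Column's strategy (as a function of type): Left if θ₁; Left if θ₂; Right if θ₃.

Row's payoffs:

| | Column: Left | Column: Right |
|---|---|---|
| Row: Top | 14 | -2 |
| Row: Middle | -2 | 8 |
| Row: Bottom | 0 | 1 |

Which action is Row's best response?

Top

Compute Row's expected payoff for each action, taking the expectation over Column's type.
E[Top] = 0.1·(14) + 0.8·(14) + 0.1·(-2) = 12.4
E[Middle] = 0.1·(-2) + 0.8·(-2) + 0.1·(8) = -1
E[Bottom] = 0.1·(0) + 0.8·(0) + 0.1·(1) = 0.1
Best response: Top (12.4 is the largest).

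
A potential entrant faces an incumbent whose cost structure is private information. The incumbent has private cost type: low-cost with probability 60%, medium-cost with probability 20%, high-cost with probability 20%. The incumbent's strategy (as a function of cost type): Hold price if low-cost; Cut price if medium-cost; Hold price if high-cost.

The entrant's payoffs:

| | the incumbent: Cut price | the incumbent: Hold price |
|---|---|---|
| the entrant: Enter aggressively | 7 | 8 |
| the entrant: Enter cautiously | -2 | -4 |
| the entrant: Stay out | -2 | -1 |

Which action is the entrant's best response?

E[Enter aggressively] = 0.6·(8) + 0.2·(7) + 0.2·(8) = 7.8
E[Enter cautiously] = 0.6·(-4) + 0.2·(-2) + 0.2·(-4) = -3.6
E[Stay out] = 0.6·(-1) + 0.2·(-2) + 0.2·(-1) = -1.2
Best response: Enter aggressively (7.8 is the largest).

Enter aggressively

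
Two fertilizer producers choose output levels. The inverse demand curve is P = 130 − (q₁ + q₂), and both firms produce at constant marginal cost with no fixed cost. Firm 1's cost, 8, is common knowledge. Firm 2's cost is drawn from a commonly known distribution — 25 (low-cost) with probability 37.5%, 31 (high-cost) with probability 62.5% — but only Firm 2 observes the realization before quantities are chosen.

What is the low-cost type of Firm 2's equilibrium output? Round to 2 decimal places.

28.71

Firm 2 with cost c maximizes (130 − (q₁+q₂) − c)·q₂, giving q₂(c) = (130 − c − q₁)/2.
E[c₂] = 0.375·25 + 0.625·31 = 28.75
Firm 1's FOC against E[q₂] yields q₁ = (130 − 2·8 + E[c₂])/3 = (130 − 16 + 28.75)/3 = 47.5833.
q₂(low-cost) = (130 − 25 − 47.5833)/2 = 28.7083.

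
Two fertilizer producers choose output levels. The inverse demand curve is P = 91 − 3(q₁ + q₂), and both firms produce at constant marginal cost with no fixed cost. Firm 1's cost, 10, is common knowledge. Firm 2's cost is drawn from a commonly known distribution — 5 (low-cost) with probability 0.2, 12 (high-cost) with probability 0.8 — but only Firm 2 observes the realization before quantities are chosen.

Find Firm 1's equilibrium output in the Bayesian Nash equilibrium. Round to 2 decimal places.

9.07

Type-c best response for Firm 2: q₂(c) = (91 − c)/6 − q₁/2.
Firm 1 maximizes expected profit; its first-order condition is 91 − 6q₁ − 3E[q₂] − 10 = 0.
Substituting E[q₂] and solving: E[c₂] = 10.6, so q₁ = (91 − 2·10 + 10.6)/9 = 9.06667.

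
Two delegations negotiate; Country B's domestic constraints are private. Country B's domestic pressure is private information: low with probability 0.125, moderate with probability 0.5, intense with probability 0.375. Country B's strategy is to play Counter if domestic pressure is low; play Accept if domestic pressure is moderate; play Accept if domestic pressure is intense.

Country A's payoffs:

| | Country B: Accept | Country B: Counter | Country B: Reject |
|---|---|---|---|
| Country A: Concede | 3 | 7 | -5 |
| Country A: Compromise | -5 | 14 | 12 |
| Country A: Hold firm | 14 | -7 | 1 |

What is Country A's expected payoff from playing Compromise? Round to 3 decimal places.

E[Compromise] = 0.125·14 + 0.5·(-5) + 0.375·(-5) = 1.75 + (-2.5) + (-1.875) = -2.625

-2.625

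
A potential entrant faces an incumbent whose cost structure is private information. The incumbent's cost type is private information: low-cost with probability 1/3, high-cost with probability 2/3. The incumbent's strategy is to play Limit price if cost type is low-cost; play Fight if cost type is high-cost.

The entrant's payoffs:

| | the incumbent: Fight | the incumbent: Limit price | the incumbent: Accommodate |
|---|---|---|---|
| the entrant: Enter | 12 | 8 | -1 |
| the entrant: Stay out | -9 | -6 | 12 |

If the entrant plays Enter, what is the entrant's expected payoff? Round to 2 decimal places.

E[Enter] = 1/3·8 + 2/3·12 = 8/3 + 8 = 32/3

10.67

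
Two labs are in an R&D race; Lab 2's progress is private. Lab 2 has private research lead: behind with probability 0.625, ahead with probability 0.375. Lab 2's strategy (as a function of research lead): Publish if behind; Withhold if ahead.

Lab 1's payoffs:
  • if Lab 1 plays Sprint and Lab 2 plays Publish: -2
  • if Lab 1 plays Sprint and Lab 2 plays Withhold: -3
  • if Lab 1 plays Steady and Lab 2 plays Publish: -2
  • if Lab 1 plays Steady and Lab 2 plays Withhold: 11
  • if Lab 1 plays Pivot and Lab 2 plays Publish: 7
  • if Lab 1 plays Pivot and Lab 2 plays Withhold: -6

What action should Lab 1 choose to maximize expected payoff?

E[Sprint] = 0.625·(-2) + 0.375·(-3) = -2.375
E[Steady] = 0.625·(-2) + 0.375·(11) = 2.875
E[Pivot] = 0.625·(7) + 0.375·(-6) = 2.125
Best response: Steady (2.875 is the largest).

Steady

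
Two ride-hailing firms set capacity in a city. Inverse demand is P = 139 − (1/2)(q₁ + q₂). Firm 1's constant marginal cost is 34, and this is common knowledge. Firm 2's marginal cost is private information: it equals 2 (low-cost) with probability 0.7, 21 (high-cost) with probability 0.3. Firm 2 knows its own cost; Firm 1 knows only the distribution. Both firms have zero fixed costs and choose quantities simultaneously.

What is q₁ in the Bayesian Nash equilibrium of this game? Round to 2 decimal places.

52.47

Type-c best response for Firm 2: q₂(c) = (139 − c) − q₁/2.
Firm 1 maximizes expected profit; its first-order condition is 139 − q₁ − (1/2)E[q₂] − 34 = 0.
Substituting E[q₂] and solving: E[c₂] = 7.7, so q₁ = (139 − 2·34 + 7.7)/(3/2) = 52.4667.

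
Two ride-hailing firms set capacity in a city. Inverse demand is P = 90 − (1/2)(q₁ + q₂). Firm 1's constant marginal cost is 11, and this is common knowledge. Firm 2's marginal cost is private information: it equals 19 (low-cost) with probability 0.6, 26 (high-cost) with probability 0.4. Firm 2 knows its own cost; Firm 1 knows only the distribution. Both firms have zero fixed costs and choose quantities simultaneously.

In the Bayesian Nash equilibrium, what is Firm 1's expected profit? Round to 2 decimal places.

Type-c best response for Firm 2: q₂(c) = (90 − c) − q₁/2.
Firm 1 maximizes expected profit; its first-order condition is 90 − q₁ − (1/2)E[q₂] − 11 = 0.
Substituting E[q₂] and solving: E[c₂] = 21.8, so q₁ = (90 − 2·11 + 21.8)/(3/2) = 59.8667.
E[P] = 90 − (1/2)·(q₁ + E[q₂]) = 40.9333; Firm 1's expected profit = (E[P] − 11)·q₁ = (40.9333 − 11)·59.8667 = 1792.01.

1792.01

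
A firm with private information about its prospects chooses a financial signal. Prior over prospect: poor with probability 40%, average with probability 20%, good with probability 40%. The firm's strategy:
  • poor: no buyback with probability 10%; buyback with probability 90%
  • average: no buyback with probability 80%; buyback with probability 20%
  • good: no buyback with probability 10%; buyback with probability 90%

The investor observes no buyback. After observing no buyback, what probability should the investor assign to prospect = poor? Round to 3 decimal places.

Apply Bayes' rule using the sender's strategy as the likelihood.
P(no buyback) = 0.4·0.1 + 0.2·0.8 + 0.4·0.1 = 0.24
P(poor | no buyback) = (0.4·0.1) / 0.24 = 0.04 / 0.24 = 0.166667

0.167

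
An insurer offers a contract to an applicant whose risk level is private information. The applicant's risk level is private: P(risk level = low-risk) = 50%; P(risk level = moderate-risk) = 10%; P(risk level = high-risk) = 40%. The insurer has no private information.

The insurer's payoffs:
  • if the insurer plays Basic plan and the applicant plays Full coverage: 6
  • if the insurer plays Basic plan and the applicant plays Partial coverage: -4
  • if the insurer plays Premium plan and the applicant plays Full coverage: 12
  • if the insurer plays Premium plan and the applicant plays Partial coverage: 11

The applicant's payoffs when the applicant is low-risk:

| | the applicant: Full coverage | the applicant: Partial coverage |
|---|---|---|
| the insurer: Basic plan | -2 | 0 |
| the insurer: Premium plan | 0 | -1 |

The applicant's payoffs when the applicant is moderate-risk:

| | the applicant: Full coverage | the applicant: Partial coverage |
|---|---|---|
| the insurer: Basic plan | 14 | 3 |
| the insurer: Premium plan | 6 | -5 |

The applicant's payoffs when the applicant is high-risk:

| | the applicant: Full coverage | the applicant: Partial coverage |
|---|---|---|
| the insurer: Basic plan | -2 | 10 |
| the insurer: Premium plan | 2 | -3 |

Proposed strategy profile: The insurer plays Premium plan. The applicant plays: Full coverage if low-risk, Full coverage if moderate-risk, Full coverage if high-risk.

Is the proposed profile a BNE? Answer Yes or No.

Yes

The insurer plays Premium plan: E[Premium plan] = 0.5·(12) + 0.1·(12) + 0.4·(12) = 12; E[Basic plan] = 6. Best-responding. ✓
The applicant (risk level low-risk), facing Premium plan: Full coverage gives 0, Partial coverage gives -1. Proposed Full coverage is best. ✓
The applicant (risk level moderate-risk), facing Premium plan: Full coverage gives 6, Partial coverage gives -5. Proposed Full coverage is best. ✓
The applicant (risk level high-risk), facing Premium plan: Full coverage gives 2, Partial coverage gives -3. Proposed Full coverage is best. ✓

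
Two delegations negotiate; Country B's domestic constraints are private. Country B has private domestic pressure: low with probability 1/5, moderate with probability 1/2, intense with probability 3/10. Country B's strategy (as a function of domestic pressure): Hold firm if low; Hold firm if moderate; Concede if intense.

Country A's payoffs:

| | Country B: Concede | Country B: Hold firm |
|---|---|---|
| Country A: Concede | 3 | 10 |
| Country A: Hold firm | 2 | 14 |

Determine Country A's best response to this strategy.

E[Concede] = 1/5·(10) + 1/2·(10) + 3/10·(3) = 79/10
E[Hold firm] = 1/5·(14) + 1/2·(14) + 3/10·(2) = 52/5
Best response: Hold firm (52/5 is the largest).

Hold firm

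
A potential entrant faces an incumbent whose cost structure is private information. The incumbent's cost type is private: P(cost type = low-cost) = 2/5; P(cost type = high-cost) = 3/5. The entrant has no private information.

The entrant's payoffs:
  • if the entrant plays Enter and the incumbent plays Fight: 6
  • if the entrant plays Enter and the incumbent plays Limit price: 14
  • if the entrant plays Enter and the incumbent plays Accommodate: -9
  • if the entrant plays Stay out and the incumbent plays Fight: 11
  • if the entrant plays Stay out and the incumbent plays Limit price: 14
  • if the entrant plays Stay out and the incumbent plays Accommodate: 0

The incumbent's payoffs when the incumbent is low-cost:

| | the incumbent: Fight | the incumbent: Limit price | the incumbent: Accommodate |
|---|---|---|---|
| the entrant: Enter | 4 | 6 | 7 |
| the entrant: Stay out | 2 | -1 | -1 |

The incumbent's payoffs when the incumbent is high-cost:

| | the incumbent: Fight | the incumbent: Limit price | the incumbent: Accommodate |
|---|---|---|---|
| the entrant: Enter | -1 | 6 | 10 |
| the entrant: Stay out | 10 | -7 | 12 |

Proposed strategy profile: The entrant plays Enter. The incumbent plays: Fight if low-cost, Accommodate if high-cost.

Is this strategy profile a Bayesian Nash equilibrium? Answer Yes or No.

A profile is a BNE iff every type of every player is best-responding given beliefs about the other side.
The entrant plays Enter: E[Enter] = 2/5·(6) + 3/5·(-9) = -3; E[Stay out] = 22/5. Not best-responding. ✗
The incumbent (cost type low-cost), facing Enter: Fight gives 4, Limit price gives 6, Accommodate gives 7. Proposed Fight is not best — profitable deviation exists. ✗
The incumbent (cost type high-cost), facing Enter: Fight gives -1, Limit price gives 6, Accommodate gives 10. Proposed Accommodate is best. ✓

No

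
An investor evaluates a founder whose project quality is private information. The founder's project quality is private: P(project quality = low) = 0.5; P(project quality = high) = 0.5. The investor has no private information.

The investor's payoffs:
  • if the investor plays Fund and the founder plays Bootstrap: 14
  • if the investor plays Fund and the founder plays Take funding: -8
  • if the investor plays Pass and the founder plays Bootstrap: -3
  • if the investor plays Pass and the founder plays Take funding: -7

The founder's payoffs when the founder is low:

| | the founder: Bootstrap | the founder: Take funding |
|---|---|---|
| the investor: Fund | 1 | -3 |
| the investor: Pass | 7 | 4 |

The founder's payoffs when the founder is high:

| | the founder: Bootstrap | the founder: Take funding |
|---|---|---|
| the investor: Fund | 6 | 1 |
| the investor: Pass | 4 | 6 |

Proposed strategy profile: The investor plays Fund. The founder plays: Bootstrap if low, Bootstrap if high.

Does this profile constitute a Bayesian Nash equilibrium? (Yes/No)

The investor plays Fund: E[Fund] = 0.5·(14) + 0.5·(14) = 14; E[Pass] = -3. Best-responding. ✓
The founder (project quality low), facing Fund: Bootstrap gives 1, Take funding gives -3. Proposed Bootstrap is best. ✓
The founder (project quality high), facing Fund: Bootstrap gives 6, Take funding gives 1. Proposed Bootstrap is best. ✓

Yes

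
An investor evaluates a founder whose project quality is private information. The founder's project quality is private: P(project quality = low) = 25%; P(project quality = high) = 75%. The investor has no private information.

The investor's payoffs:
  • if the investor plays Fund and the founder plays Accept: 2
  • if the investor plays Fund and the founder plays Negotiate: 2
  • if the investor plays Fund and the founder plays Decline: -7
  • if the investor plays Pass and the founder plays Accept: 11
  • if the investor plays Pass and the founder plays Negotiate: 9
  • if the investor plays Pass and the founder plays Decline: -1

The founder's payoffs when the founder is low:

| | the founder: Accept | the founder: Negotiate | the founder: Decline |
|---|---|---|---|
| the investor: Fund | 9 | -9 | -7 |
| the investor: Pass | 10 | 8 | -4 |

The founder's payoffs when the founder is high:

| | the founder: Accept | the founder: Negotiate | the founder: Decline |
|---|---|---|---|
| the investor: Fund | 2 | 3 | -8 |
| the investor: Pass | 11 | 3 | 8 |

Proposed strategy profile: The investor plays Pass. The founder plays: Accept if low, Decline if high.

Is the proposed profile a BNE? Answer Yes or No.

The investor plays Pass: E[Pass] = 0.25·(11) + 0.75·(-1) = 2; E[Fund] = -4.75. Best-responding. ✓
The founder (project quality low), facing Pass: Accept gives 10, Negotiate gives 8, Decline gives -4. Proposed Accept is best. ✓
The founder (project quality high), facing Pass: Accept gives 11, Negotiate gives 3, Decline gives 8. Proposed Decline is not best — profitable deviation exists. ✗

No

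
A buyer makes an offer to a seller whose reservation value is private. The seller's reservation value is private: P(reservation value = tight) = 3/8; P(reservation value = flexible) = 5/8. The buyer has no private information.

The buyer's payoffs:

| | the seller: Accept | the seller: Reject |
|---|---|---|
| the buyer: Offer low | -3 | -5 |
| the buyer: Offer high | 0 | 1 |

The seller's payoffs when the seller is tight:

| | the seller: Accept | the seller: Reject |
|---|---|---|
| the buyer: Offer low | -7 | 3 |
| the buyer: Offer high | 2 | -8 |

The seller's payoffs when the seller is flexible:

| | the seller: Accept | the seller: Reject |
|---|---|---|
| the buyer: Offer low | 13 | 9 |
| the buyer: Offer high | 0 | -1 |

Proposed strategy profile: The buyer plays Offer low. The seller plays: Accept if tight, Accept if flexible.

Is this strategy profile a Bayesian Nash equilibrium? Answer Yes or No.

No

A profile is a BNE iff every type of every player is best-responding given beliefs about the other side.
The buyer plays Offer low: E[Offer low] = 3/8·(-3) + 5/8·(-3) = -3; E[Offer high] = 0. Not best-responding. ✗
The seller (reservation value tight), facing Offer low: Accept gives -7, Reject gives 3. Proposed Accept is not best — profitable deviation exists. ✗
The seller (reservation value flexible), facing Offer low: Accept gives 13, Reject gives 9. Proposed Accept is best. ✓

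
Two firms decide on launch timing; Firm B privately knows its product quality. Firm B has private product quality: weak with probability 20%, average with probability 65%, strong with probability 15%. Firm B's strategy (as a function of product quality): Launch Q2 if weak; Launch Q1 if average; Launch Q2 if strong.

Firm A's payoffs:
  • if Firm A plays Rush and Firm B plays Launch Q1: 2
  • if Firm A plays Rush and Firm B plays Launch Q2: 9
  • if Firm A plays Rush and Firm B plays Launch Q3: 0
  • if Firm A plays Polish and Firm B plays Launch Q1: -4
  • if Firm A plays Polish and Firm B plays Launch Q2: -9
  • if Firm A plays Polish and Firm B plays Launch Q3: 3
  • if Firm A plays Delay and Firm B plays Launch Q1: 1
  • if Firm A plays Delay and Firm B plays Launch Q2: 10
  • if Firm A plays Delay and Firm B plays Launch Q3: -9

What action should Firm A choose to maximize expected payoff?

Rush

E[Rush] = 0.2·(9) + 0.65·(2) + 0.15·(9) = 4.45
E[Polish] = 0.2·(-9) + 0.65·(-4) + 0.15·(-9) = -5.75
E[Delay] = 0.2·(10) + 0.65·(1) + 0.15·(10) = 4.15
Best response: Rush (4.45 is the largest).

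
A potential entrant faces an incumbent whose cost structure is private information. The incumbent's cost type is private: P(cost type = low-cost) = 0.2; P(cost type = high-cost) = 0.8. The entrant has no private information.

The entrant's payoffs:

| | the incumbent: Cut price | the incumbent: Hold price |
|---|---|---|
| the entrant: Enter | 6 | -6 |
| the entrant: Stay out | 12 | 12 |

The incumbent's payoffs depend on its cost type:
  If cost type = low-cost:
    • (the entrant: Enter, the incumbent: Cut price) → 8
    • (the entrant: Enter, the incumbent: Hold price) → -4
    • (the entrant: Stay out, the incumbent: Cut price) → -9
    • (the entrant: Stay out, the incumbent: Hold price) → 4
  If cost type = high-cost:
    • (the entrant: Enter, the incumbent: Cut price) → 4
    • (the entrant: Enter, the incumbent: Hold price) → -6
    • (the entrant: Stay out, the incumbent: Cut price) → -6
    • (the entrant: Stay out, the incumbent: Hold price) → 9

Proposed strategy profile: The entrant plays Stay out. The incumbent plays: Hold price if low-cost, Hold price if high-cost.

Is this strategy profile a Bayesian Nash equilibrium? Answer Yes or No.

A profile is a BNE iff every type of every player is best-responding given beliefs about the other side.
The entrant plays Stay out: E[Stay out] = 0.2·(12) + 0.8·(12) = 12; E[Enter] = -6. Best-responding. ✓
The incumbent (cost type low-cost), facing Stay out: Cut price gives -9, Hold price gives 4. Proposed Hold price is best. ✓
The incumbent (cost type high-cost), facing Stay out: Cut price gives -6, Hold price gives 9. Proposed Hold price is best. ✓

Yes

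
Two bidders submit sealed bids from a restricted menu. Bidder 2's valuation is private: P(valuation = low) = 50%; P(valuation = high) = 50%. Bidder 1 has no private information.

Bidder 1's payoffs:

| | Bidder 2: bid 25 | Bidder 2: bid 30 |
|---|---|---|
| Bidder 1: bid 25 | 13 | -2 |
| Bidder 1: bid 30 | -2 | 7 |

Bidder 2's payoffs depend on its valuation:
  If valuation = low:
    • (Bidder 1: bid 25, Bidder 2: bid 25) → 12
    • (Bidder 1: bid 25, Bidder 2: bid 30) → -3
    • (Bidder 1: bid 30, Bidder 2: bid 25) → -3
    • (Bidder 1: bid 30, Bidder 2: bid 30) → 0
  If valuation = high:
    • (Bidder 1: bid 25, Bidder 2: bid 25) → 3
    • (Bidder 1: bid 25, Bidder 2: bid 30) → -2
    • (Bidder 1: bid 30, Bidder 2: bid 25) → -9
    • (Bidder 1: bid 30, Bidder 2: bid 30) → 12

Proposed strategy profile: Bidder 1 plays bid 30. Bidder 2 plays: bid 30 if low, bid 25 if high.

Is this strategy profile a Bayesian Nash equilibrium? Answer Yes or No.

Bidder 1 plays bid 30: E[bid 30] = 0.5·(7) + 0.5·(-2) = 2.5; E[bid 25] = 5.5. Not best-responding. ✗
Bidder 2 (valuation low), facing bid 30: bid 25 gives -3, bid 30 gives 0. Proposed bid 30 is best. ✓
Bidder 2 (valuation high), facing bid 30: bid 25 gives -9, bid 30 gives 12. Proposed bid 25 is not best — profitable deviation exists. ✗

No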